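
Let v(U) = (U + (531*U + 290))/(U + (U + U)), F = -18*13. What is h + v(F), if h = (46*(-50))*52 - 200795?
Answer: -112396546/351 ≈ -3.2022e+5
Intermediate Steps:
F = -234
h = -320395 (h = -2300*52 - 200795 = -119600 - 200795 = -320395)
v(U) = (290 + 532*U)/(3*U) (v(U) = (U + (290 + 531*U))/(U + 2*U) = (290 + 532*U)/((3*U)) = (290 + 532*U)*(1/(3*U)) = (290 + 532*U)/(3*U))
h + v(F) = -320395 + (⅔)*(145 + 266*(-234))/(-234) = -320395 + (⅔)*(-1/234)*(145 - 62244) = -320395 + (⅔)*(-1/234)*(-62099) = -320395 + 62099/351 = -112396546/351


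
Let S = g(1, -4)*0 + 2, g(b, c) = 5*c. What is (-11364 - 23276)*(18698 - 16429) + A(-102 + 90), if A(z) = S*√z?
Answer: -78598160 + 4*I*√3 ≈ -7.8598e+7 + 6.9282*I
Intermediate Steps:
S = 2 (S = (5*(-4))*0 + 2 = -20*0 + 2 = 0 + 2 = 2)
A(z) = 2*√z
(-11364 - 23276)*(18698 - 16429) + A(-102 + 90) = (-11364 - 23276)*(18698 - 16429) + 2*√(-102 + 90) = -34640*2269 + 2*√(-12) = -78598160 + 2*(2*I*√3) = -78598160 + 4*I*√3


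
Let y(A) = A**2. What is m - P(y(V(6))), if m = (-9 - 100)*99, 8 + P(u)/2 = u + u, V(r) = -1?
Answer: -10779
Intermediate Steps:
P(u) = -16 + 4*u (P(u) = -16 + 2*(u + u) = -16 + 2*(2*u) = -16 + 4*u)
m = -10791 (m = -109*99 = -10791)
m - P(y(V(6))) = -10791 - (-16 + 4*(-1)**2) = -10791 - (-16 + 4*1) = -10791 - (-16 + 4) = -10791 - 1*(-12) = -10791 + 12 = -10779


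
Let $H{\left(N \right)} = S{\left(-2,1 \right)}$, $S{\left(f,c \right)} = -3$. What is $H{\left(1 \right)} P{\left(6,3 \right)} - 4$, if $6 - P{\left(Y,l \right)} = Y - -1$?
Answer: $-1$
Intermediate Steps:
$H{\left(N \right)} = -3$
$P{\left(Y,l \right)} = 5 - Y$ ($P{\left(Y,l \right)} = 6 - \left(Y - -1\right) = 6 - \left(Y + 1\right) = 6 - \left(1 + Y\right) = 5 - Y$)
$H{\left(1 \right)} P{\left(6,3 \right)} - 4 = - 3 \left(5 - 6\right) - 4 = \left(-3\right) \left(-1\right) - 4 = 3 - 4 = -1$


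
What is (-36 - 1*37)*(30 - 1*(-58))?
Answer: -6424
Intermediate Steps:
(-36 - 1*37)*(30 - 1*(-58)) = (-36 - 37)*(30 + 58) = -73*88 = -6424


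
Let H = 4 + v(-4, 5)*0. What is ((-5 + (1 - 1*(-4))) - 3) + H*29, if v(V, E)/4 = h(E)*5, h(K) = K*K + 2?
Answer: 113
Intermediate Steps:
h(K) = 2 + K**2 (h(K) = K**2 + 2 = 2 + K**2)
v(V, E) = 40 + 20*E**2 (v(V, E) = 4*((2 + E**2)*5) = 4*(10 + 5*E**2) = 40 + 20*E**2)
H = 4 (H = 4 + (40 + 20*5**2)*0 = 4 + (40 + 20*25)*0 = 4 + (40 + 500)*0 = 4 + 540*0 = 4 + 0 = 4)
((-5 + (1 - 1*(-4))) - 3) + H*29 = ((-5 + (1 - 1*(-4))) - 3) + 4*29 = ((-5 + (1 + 4)) - 3) + 116 = ((-5 + 5) - 3) + 116 = (0 - 3) + 116 = -3 + 116 = 113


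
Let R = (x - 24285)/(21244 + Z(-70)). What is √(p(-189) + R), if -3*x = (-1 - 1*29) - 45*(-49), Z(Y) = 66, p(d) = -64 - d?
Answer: √562315494/2131 ≈ 11.128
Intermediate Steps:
x = -725 (x = -((-1 - 1*29) - 45*(-49))/3 = -((-1 - 29) + 2205)/3 = -(-30 + 2205)/3 = -⅓*2175 = -725)
R = -2501/2131 (R = (-725 - 24285)/(21244 + 66) = -25010/21310 = -25010*1/21310 = -2501/2131 ≈ -1.1736)
√(p(-189) + R) = √((-64 - 1*(-189)) - 2501/2131) = √((-64 + 189) - 2501/2131) = √(125 - 2501/2131) = √(263874/2131) = √562315494/2131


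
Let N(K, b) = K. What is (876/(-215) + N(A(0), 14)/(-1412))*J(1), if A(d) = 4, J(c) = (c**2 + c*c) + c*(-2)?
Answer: 0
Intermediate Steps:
J(c) = -2*c + 2*c**2 (J(c) = (c**2 + c**2) - 2*c = 2*c**2 - 2*c = -2*c + 2*c**2)
(876/(-215) + N(A(0), 14)/(-1412))*J(1) = (876/(-215) + 4/(-1412))*(2*1*(-1 + 1)) = (876*(-1/215) + 4*(-1/1412))*(2*1*0) = (-876/215 - 1/353)*0 = -309443/75895*0 = 0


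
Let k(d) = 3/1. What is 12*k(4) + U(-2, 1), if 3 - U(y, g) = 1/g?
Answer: 38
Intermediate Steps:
k(d) = 3 (k(d) = 3*1 = 3)
U(y, g) = 3 - 1/g
12*k(4) + U(-2, 1) = 12*3 + (3 - 1/1) = 36 + (3 - 1*1) = 36 + (3 - 1) = 36 + 2 = 38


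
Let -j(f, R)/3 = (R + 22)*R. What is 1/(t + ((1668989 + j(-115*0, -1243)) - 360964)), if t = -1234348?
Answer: -1/4479432 ≈ -2.2324e-7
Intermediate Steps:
j(f, R) = -3*R*(22 + R) (j(f, R) = -3*(R + 22)*R = -3*(22 + R)*R = -3*R*(22 + R))
1/(t + ((1668989 + j(-115*0, -1243)) - 360964)) = 1/(-1234348 + ((1668989 - 3*(-1243)*(22 - 1243)) - 360964)) = 1/(-1234348 + ((1668989 - 3*(-1243)*(-1221)) - 360964)) = 1/(-1234348 + ((1668989 - 4553109) - 360964)) = 1/(-1234348 + (-2884120 - 360964)) = 1/(-1234348 - 3245084) = 1/(-4479432) = -1/4479432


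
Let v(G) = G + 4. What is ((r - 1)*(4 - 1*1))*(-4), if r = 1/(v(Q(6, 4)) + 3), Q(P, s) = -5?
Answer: 6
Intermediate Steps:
v(G) = 4 + G
r = ½ (r = 1/((4 - 5) + 3) = 1/(-1 + 3) = 1/2 = ½ ≈ 0.50000)
((r - 1)*(4 - 1*1))*(-4) = ((½ - 1)*(4 - 1*1))*(-4) = -(4 - 1)/2*(-4) = -½*3*(-4) = -3/2*(-4) = 6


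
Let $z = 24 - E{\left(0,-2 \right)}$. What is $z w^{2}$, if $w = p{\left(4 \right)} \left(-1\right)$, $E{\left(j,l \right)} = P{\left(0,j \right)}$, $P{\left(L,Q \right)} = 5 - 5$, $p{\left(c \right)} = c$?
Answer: $384$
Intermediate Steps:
$P{\left(L,Q \right)} = 0$
$E{\left(j,l \right)} = 0$
$w = -4$ ($w = 4 \left(-1\right) = -4$)
$z = 24$ ($z = 24 - 0 = 24 + 0 = 24$)
$z w^{2} = 24 \left(-4\right)^{2} = 24 \cdot 16 = 384$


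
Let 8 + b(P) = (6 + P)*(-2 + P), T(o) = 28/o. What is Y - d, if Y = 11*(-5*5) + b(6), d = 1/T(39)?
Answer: -6619/28 ≈ -236.39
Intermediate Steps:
b(P) = -8 + (-2 + P)*(6 + P) (b(P) = -8 + (6 + P)*(-2 + P) = -8 + (-2 + P)*(6 + P))
d = 39/28 (d = 1/(28/39) = 39/28 ≈ 1.3929)
Y = -235 (Y = 11*(-5*5) + (-20 + 6² + 4*6) = 11*(-25) + (-20 + 36 + 24) = -275 + 40 = -235)
Y - d = -235 - 1*39/28 = -235 - 39/28 = -6619/28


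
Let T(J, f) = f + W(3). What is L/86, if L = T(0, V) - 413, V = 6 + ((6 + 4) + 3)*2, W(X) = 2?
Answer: -379/86 ≈ -4.4070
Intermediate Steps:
V = 32 (V = 6 + (10 + 3)*2 = 6 + 13*2 = 6 + 26 = 32)
T(J, f) = 2 + f (T(J, f) = f + 2 = 2 + f)
L = -379 (L = (2 + 32) - 413 = 34 - 413 = -379)
L/86 = -379/86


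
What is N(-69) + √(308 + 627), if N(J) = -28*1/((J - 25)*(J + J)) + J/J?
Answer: 3236/3243 + √935 ≈ 31.576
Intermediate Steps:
N(J) = 1 - 14/(J*(-25 + J)) (N(J) = -28*1/(2*J*(-25 + J)) + 1 = -14/(J*(-25 + J)) + 1 = 1 - 14/(J*(-25 + J)))
N(-69) + √(308 + 627) = (-14 + (-69)² - 25*(-69))/((-69)*(-25 - 69)) + √(308 + 627) = -1/69*(-14 + 4761 + 1725)/(-94) + √935 = -1/69*(-1/94)*6472 + √935 = 3236/3243 + √935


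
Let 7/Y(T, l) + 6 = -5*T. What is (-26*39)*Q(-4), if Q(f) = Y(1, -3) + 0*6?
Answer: 7098/11 ≈ 645.27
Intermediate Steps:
Y(T, l) = 7/(-6 - 5*T)
Q(f) = -7/11 (Q(f) = -7/(6 + 5*1) + 0*6 = -7/(6 + 5) + 0 = -7/11 + 0 = -7/11)
(-26*39)*Q(-4) = -26*39*(-7/11) = -1014*(-7/11) = 7098/11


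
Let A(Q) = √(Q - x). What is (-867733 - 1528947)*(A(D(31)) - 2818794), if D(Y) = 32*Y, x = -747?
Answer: 6755747203920 - 2396680*√1739 ≈ 6.7556e+12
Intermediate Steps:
A(Q) = √(747 + Q) (A(Q) = √(Q - 1*(-747)) = √(Q + 747) = √(747 + Q))
(-867733 - 1528947)*(A(D(31)) - 2818794) = (-867733 - 1528947)*(√(747 + 32*31) - 2818794) = -2396680*(√(747 + 992) - 2818794) = -2396680*(√1739 - 2818794) = -2396680*(-2818794 + √1739) = 6755747203920 - 2396680*√1739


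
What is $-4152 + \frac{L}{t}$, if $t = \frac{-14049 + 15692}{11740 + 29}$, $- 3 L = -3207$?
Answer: $\frac{5759325}{1643} \approx 3505.4$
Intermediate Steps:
$L = 1069$ ($L = \left(- \frac{1}{3}\right) \left(-3207\right) = 1069$)
$t = \frac{1643}{11769} \approx 0.1396$
$-4152 + \frac{L}{t} = -4152 + \frac{1069}{\frac{1643}{11769}} = -4152 + 1069 \cdot \frac{11769}{1643} = -4152 + \frac{12581061}{1643} = \frac{5759325}{1643}$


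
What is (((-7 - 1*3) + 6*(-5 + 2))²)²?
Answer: 614656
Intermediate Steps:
(((-7 - 1*3) + 6*(-5 + 2))²)² = (((-7 - 3) + 6*(-3))²)² = ((-10 - 18)²)² = ((-28)²)² = 784² = 614656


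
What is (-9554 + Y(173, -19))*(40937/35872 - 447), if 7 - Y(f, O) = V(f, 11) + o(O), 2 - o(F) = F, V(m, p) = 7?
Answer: 153141085025/35872 ≈ 4.2691e+6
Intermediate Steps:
o(F) = 2 - F
Y(f, O) = -2 + O (Y(f, O) = 7 - (7 + (2 - O)) = 7 - (9 - O) = 7 + (-9 + O) = -2 + O)
(-9554 + Y(173, -19))*(40937/35872 - 447) = (-9554 + (-2 - 19))*(40937/35872 - 447) = (-9554 - 21)*(40937*(1/35872) - 447) = -9575*(40937/35872 - 447) = -9575*(-15993847/35872) = 153141085025/35872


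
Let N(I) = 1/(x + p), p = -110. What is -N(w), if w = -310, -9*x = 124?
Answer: 9/1114 ≈ 0.0080790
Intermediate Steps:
x = -124/9 (x = -⅑*124 = -124/9 ≈ -13.778)
N(I) = -9/1114 (N(I) = 1/(-124/9 - 110) = 1/(-1114/9) = -9/1114)
-N(w) = -1*(-9/1114) = 9/1114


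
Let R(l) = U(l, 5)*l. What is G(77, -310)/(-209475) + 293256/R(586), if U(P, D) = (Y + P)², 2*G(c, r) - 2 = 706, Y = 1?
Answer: -1674828506/7049442414525 ≈ -0.00023758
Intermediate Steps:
G(c, r) = 354 (G(c, r) = 1 + (½)*706 = 1 + 353 = 354)
U(P, D) = (1 + P)²
R(l) = l*(1 + l)² (R(l) = (1 + l)²*l = l*(1 + l)²)
G(77, -310)/(-209475) + 293256/R(586) = 354/(-209475) + 293256/((586*(1 + 586)²)) = 354*(-1/209475) + 293256/((586*587²)) = -118/69825 + 293256/((586*344569)) = -118/69825 + 293256/201917434 = -118/69825 + 293256*(1/201917434) = -118/69825 + 146628/100958717 = -1674828506/7049442414525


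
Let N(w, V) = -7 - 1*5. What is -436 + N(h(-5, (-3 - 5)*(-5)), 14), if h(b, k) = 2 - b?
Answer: -448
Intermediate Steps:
N(w, V) = -12 (N(w, V) = -7 - 5 = -12)
-436 + N(h(-5, (-3 - 5)*(-5)), 14) = -436 - 12 = -448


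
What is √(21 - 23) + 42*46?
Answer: 1932 + I*√2 ≈ 1932.0 + 1.4142*I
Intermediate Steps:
√(21 - 23) + 42*46 = √(-2) + 1932 = I*√2 + 1932 = 1932 + I*√2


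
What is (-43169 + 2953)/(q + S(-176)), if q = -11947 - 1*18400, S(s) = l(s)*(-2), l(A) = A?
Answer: 40216/29995 ≈ 1.3408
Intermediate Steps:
S(s) = -2*s (S(s) = s*(-2) = -2*s)
q = -30347 (q = -11947 - 18400 = -30347)
(-43169 + 2953)/(q + S(-176)) = (-43169 + 2953)/(-30347 - 2*(-176)) = -40216/(-30347 + 352) = -40216/(-29995) = -40216*(-1/29995) = 40216/29995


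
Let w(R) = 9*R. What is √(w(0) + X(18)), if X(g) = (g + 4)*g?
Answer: 6*√11 ≈ 19.900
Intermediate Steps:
X(g) = g*(4 + g) (X(g) = (4 + g)*g = g*(4 + g))
√(w(0) + X(18)) = √(9*0 + 18*(4 + 18)) = √(0 + 18*22) = √(0 + 396) = √396 = 6*√11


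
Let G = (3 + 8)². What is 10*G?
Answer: 1210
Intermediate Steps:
G = 121 (G = 11² = 121)
10*G = 10*121 = 1210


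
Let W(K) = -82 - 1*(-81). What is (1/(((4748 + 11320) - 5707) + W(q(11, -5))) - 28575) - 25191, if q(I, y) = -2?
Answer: -557015759/10360 ≈ -53766.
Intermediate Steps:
W(K) = -1 (W(K) = -82 + 81 = -1)
(1/(((4748 + 11320) - 5707) + W(q(11, -5))) - 28575) - 25191 = (1/(((4748 + 11320) - 5707) - 1) - 28575) - 25191 = (1/((16068 - 5707) - 1) - 28575) - 25191 = (1/(10361 - 1) - 28575) - 25191 = (1/10360 - 28575) - 25191 = -296036999/10360 - 25191 = -557015759/10360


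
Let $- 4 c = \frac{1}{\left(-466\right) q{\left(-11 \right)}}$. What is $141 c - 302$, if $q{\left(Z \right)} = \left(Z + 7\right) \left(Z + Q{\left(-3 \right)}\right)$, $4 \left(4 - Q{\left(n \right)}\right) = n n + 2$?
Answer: $- \frac{7318017}{24232} \approx -302.0$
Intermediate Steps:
$Q{\left(n \right)} = \frac{7}{2} - \frac{n^{2}}{4}$ ($Q{\left(n \right)} = 4 - \frac{n n + 2}{4} = 4 - \frac{n^{2} + 2}{4} = 4 - \frac{2 + n^{2}}{4} = 4 - \left(\frac{1}{2} + \frac{n^{2}}{4}\right) = \frac{7}{2} - \frac{n^{2}}{4}$)
$q{\left(Z \right)} = \left(7 + Z\right) \left(\frac{5}{4} + Z\right)$ ($q{\left(Z \right)} = \left(Z + 7\right) \left(Z + \left(\frac{7}{2} - \frac{\left(-3\right)^{2}}{4}\right)\right) = \left(7 + Z\right) \left(Z + \left(\frac{7}{2} - \frac{9}{4}\right)\right) = \left(7 + Z\right) \left(Z + \frac{5}{4}\right) = \left(7 + Z\right) \left(\frac{5}{4} + Z\right)$)
$c = \frac{1}{72696}$ ($c = - \frac{\frac{1}{-466} \frac{1}{\frac{35}{4} + \left(-11\right)^{2} + \frac{33}{4} \left(-11\right)}}{4} = - \frac{\left(- \frac{1}{466}\right) \frac{1}{\frac{35}{4} + 121 - \frac{363}{4}}}{4} = - \frac{\left(- \frac{1}{466}\right) \frac{1}{39}}{4} = \left(- \frac{1}{4}\right) \left(- \frac{1}{18174}\right) = \frac{1}{72696} \approx 1.3756 \cdot 10^{-5}$)
$141 c - 302 = 141 \cdot \frac{1}{72696} - 302 = \frac{47}{24232} - 302 = - \frac{7318017}{24232}$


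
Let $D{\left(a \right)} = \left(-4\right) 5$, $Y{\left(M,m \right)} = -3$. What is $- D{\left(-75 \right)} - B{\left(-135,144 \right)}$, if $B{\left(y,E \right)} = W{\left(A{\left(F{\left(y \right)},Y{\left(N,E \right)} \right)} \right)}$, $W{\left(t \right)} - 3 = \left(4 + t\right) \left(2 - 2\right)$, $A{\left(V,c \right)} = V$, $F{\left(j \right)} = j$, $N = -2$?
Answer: $17$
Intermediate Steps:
$D{\left(a \right)} = -20$
$W{\left(t \right)} = 3$ ($W{\left(t \right)} = 3 + \left(4 + t\right) \left(2 - 2\right) = 3 + \left(4 + t\right) 0 = 3 + 0 = 3$)
$B{\left(y,E \right)} = 3$
$- D{\left(-75 \right)} - B{\left(-135,144 \right)} = \left(-1\right) \left(-20\right) - 3 = 20 - 3 = 17$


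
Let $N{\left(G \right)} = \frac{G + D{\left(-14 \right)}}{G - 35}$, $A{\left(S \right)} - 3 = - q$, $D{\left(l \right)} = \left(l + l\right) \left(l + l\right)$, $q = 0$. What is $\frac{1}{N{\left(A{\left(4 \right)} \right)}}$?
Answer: $- \frac{32}{787} \approx -0.040661$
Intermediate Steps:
$D{\left(l \right)} = 4 l^{2}$ ($D{\left(l \right)} = 2 l 2 l = 4 l^{2}$)
$A{\left(S \right)} = 3$ ($A{\left(S \right)} = 3 - 0 = 3 + 0 = 3$)
$N{\left(G \right)} = \frac{784 + G}{-35 + G}$ ($N{\left(G \right)} = \frac{G + 4 \left(-14\right)^{2}}{G - 35} = \frac{G + 4 \cdot 196}{-35 + G} = \frac{G + 784}{-35 + G} = \frac{784 + G}{-35 + G}$)
$\frac{1}{N{\left(A{\left(4 \right)} \right)}} = \frac{1}{\frac{1}{-35 + 3} \left(784 + 3\right)} = \frac{1}{\frac{1}{-32} \cdot 787} = \frac{1}{\left(- \frac{1}{32}\right) 787} = \frac{1}{- \frac{787}{32}} = - \frac{32}{787}$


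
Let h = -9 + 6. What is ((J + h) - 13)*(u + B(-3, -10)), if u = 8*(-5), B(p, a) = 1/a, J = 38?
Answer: -4411/5 ≈ -882.20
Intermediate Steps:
u = -40
h = -3
((J + h) - 13)*(u + B(-3, -10)) = ((38 - 3) - 13)*(-40 + 1/(-10)) = (35 - 13)*(-40 - ⅒) = 22*(-401/10) = -4411/5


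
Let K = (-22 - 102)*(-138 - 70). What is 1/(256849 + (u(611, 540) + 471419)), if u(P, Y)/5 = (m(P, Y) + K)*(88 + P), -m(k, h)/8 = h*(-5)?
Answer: 1/166363308 ≈ 6.0109e-9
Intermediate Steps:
m(k, h) = 40*h (m(k, h) = -8*h*(-5) = -(-40)*h = 40*h)
K = 25792 (K = -124*(-208) = 25792)
u(P, Y) = 5*(88 + P)*(25792 + 40*Y) (u(P, Y) = 5*((40*Y + 25792)*(88 + P)) = 5*((25792 + 40*Y)*(88 + P)) = 5*((88 + P)*(25792 + 40*Y)) = 5*(88 + P)*(25792 + 40*Y))
1/(256849 + (u(611, 540) + 471419)) = 1/(256849 + ((11348480 + 17600*540 + 128960*611 + 200*611*540) + 471419)) = 1/(256849 + ((11348480 + 9504000 + 78794560 + 65988000) + 471419)) = 1/(256849 + (165635040 + 471419)) = 1/(256849 + 166106459) = 1/166363308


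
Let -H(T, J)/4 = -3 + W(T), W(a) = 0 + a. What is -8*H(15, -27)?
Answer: 384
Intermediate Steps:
W(a) = a
H(T, J) = 12 - 4*T (H(T, J) = -4*(-3 + T) = 12 - 4*T)
-8*H(15, -27) = -8*(12 - 4*15) = -8*(12 - 60) = -8*(-48) = 384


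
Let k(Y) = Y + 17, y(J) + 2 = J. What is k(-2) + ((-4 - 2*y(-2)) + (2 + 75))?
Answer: 96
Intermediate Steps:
y(J) = -2 + J
k(Y) = 17 + Y
k(-2) + ((-4 - 2*y(-2)) + (2 + 75)) = (17 - 2) + ((-4 - 2*(-2 - 2)) + (2 + 75)) = 15 + ((-4 - 2*(-4)) + 77) = 15 + ((-4 + 8) + 77) = 15 + (4 + 77) = 15 + 81 = 96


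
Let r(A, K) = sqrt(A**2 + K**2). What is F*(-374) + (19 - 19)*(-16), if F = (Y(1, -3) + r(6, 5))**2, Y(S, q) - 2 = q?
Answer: -23188 + 748*sqrt(61) ≈ -17346.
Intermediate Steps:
Y(S, q) = 2 + q
F = (-1 + sqrt(61))**2 (F = ((2 - 3) + sqrt(6**2 + 5**2))**2 = (-1 + sqrt(36 + 25))**2 = (-1 + sqrt(61))**2 ≈ 46.380)
F*(-374) + (19 - 19)*(-16) = (-1 + sqrt(61))**2*(-374) + (19 - 19)*(-16) = -374*(-1 + sqrt(61))**2 + 0*(-16) = -374*(-1 + sqrt(61))**2 + 0 = -374*(-1 + sqrt(61))**2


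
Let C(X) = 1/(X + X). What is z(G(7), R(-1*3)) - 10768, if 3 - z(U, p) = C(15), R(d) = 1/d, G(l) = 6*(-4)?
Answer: -322951/30 ≈ -10765.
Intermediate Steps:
C(X) = 1/(2*X)
G(l) = -24
z(U, p) = 89/30 (z(U, p) = 3 - 1/(2*15) = 3 - 1*1/30 = 3 - 1/30 = 89/30)
z(G(7), R(-1*3)) - 10768 = 89/30 - 10768 = -322951/30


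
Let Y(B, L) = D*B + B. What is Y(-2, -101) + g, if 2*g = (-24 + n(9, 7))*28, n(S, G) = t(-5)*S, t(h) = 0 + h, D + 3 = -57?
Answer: -848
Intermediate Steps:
D = -60 (D = -3 - 57 = -60)
t(h) = h
n(S, G) = -5*S
Y(B, L) = -59*B (Y(B, L) = -60*B + B = -59*B)
g = -966 (g = ((-24 - 5*9)*28)/2 = ((-24 - 45)*28)/2 = (-69*28)/2 = (½)*(-1932) = -966)
Y(-2, -101) + g = -59*(-2) - 966 = 118 - 966 = -848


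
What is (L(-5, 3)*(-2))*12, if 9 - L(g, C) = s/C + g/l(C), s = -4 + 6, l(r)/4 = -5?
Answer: -194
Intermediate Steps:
l(r) = -20 (l(r) = 4*(-5) = -20)
s = 2
L(g, C) = 9 - 2/C + g/20 (L(g, C) = 9 - (2/C + g/(-20)) = 9 - (2/C + g*(-1/20)) = 9 - (2/C - g/20) = 9 + (-2/C + g/20) = 9 - 2/C + g/20)
(L(-5, 3)*(-2))*12 = ((9 - 2/3 + (1/20)*(-5))*(-2))*12 = ((9 - 2*1/3 - 1/4)*(-2))*12 = ((9 - 2/3 - 1/4)*(-2))*12 = ((97/12)*(-2))*12 = -97/6*12 = -194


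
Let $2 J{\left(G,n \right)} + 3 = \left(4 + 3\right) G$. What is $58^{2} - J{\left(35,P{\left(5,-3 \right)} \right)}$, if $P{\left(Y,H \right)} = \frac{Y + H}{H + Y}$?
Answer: $3243$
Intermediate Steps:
$P{\left(Y,H \right)} = 1$ ($P{\left(Y,H \right)} = \frac{H + Y}{H + Y} = 1$)
$J{\left(G,n \right)} = - \frac{3}{2} + \frac{7 G}{2}$ ($J{\left(G,n \right)} = - \frac{3}{2} + \frac{\left(4 + 3\right) G}{2} = - \frac{3}{2} + \frac{7 G}{2}$)
$58^{2} - J{\left(35,P{\left(5,-3 \right)} \right)} = 58^{2} - \left(- \frac{3}{2} + \frac{7}{2} \cdot 35\right) = 3364 - \left(- \frac{3}{2} + \frac{245}{2}\right) = 3364 - 121 = 3243$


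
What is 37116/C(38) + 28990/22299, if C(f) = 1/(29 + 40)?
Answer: 57107857186/22299 ≈ 2.5610e+6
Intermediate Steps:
C(f) = 1/69
37116/C(38) + 28990/22299 = 37116/(1/69) + 28990/22299 = 37116*69 + 28990*(1/22299) = 2561004 + 28990/22299 = 57107857186/22299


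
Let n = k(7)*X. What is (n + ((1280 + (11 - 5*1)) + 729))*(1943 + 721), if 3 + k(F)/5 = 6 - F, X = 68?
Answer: 1744920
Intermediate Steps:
k(F) = 15 - 5*F (k(F) = -15 + 5*(6 - F) = -15 + (30 - 5*F) = 15 - 5*F)
n = -1360 (n = (15 - 5*7)*68 = (15 - 35)*68 = -20*68 = -1360)
(n + ((1280 + (11 - 5*1)) + 729))*(1943 + 721) = (-1360 + ((1280 + (11 - 5*1)) + 729))*(1943 + 721) = (-1360 + ((1280 + (11 - 5)) + 729))*2664 = (-1360 + ((1280 + 6) + 729))*2664 = (-1360 + (1286 + 729))*2664 = (-1360 + 2015)*2664 = 655*2664 = 1744920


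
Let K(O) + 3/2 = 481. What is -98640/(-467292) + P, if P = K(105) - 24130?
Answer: -1841931801/77882 ≈ -23650.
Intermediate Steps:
K(O) = 959/2 (K(O) = -3/2 + 481 = 959/2)
P = -47301/2 (P = 959/2 - 24130 = -47301/2 ≈ -23651.)
-98640/(-467292) + P = -98640/(-467292) - 47301/2 = -98640*(-1/467292) - 47301/2 = 8220/38941 - 47301/2 = -1841931801/77882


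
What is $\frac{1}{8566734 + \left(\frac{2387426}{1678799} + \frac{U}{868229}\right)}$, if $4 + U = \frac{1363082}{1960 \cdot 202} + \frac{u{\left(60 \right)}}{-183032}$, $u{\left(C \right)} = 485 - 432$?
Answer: $\frac{67362996463261408180}{577080967940813705641195537} \approx 1.1673 \cdot 10^{-7}$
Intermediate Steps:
$u{\left(C \right)} = 53$ ($u{\left(C \right)} = 485 - 432 = 53$)
$U = - \frac{25763697}{46215580}$ ($U = -4 + \left(\frac{1363082}{1960 \cdot 202} + \frac{53}{-183032}\right) = -4 + \left(\frac{1363082}{395920} + 53 \left(- \frac{1}{183032}\right)\right) = -4 + \left(1363082 \cdot \frac{1}{395920} - \frac{53}{183032}\right) = -4 + \left(\frac{13909}{4040} - \frac{53}{183032}\right) = -4 + \frac{159098623}{46215580} = - \frac{25763697}{46215580} \approx -0.55747$)
$\frac{1}{8566734 + \left(\frac{2387426}{1678799} + \frac{U}{868229}\right)} = \frac{1}{8566734 + \left(\frac{2387426}{1678799} - \frac{25763697}{46215580 \cdot 868229}\right)} = \frac{1}{8566734 + \left(2387426 \cdot \frac{1}{1678799} - \frac{25763697}{40125706807820}\right)} = \frac{1}{8566734 + \left(\frac{2387426}{1678799} - \frac{25763697}{40125706807820}\right)} = \frac{1}{8566734 + \frac{95797112449297711417}{67362996463261408180}} = \frac{1}{\frac{577080967940813705641195537}{67362996463261408180}} = \frac{67362996463261408180}{577080967940813705641195537}$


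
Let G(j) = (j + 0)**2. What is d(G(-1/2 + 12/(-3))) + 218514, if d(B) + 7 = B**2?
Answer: 3502673/16 ≈ 2.1892e+5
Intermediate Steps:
G(j) = j**2
d(B) = -7 + B**2
d(G(-1/2 + 12/(-3))) + 218514 = (-7 + ((-1/2 + 12/(-3))**2)**2) + 218514 = (-7 + ((-1*1/2 + 12*(-1/3))**2)**2) + 218514 = (-7 + ((-1/2 - 4)**2)**2) + 218514 = (-7 + ((-9/2)**2)**2) + 218514 = (-7 + (81/4)**2) + 218514 = (-7 + 6561/16) + 218514 = 6449/16 + 218514 = 3502673/16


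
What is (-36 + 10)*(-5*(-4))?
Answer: -520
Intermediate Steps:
(-36 + 10)*(-5*(-4)) = -26*20 = -520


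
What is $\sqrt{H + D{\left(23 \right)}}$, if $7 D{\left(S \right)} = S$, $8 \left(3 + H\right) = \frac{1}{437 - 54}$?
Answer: $\frac{\sqrt{32895870}}{10724} \approx 0.53483$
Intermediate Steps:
$H = - \frac{9191}{3064}$ ($H = -3 + \frac{1}{8 \left(437 - 54\right)} = -3 + \frac{1}{8 \cdot 383} = -3 + \frac{1}{8} \cdot \frac{1}{383} = -3 + \frac{1}{3064} = - \frac{9191}{3064} \approx -2.9997$)
$D{\left(S \right)} = \frac{S}{7}$
$\sqrt{H + D{\left(23 \right)}} = \sqrt{- \frac{9191}{3064} + \frac{1}{7} \cdot 23} = \sqrt{- \frac{9191}{3064} + \frac{23}{7}} = \sqrt{\frac{6135}{21448}} = \frac{\sqrt{32895870}}{10724}$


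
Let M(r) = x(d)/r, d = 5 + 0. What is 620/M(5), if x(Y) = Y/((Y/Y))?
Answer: 620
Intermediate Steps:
d = 5
x(Y) = Y (x(Y) = Y/1 = Y*1 = Y)
M(r) = 5/r
620/M(5) = 620/((5/5)) = 620/((5*(⅕))) = 620/1 = 620*1 = 620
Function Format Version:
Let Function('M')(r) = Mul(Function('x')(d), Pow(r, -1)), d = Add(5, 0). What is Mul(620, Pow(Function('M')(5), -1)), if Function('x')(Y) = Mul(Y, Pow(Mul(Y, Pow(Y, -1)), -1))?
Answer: 620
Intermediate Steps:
d = 5
Function('x')(Y) = Y (Function('x')(Y) = Mul(Y, Pow(1, -1)) = Mul(Y, 1) = Y)
Function('M')(r) = Mul(5, Pow(r, -1))
Mul(620, Pow(Function('M')(5), -1)) = Mul(620, Pow(Mul(5, Pow(5, -1)), -1)) = Mul(620, Pow(Mul(5, Rational(1, 5)), -1)) = Mul(620, Pow(1, -1)) = Mul(620, 1) = 620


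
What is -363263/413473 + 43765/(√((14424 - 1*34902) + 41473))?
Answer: -363263/413473 + 8753*√20995/4199 ≈ 301.16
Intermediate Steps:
-363263/413473 + 43765/(√((14424 - 1*34902) + 41473)) = -363263*1/413473 + 43765/(√((14424 - 34902) + 41473)) = -363263/413473 + 43765/(√(-20478 + 41473)) = -363263/413473 + 43765/(√20995) = -363263/413473 + 43765*(√20995/20995) = -363263/413473 + 8753*√20995/4199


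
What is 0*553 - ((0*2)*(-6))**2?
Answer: 0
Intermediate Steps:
0*553 - ((0*2)*(-6))**2 = 0 - (0*(-6))**2 = 0 - 1*0**2 = 0 - 1*0 = 0 + 0 = 0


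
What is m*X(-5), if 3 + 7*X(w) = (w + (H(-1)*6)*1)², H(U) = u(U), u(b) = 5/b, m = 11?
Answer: 13442/7 ≈ 1920.3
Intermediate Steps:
H(U) = 5/U
X(w) = -3/7 + (-30 + w)²/7 (X(w) = -3/7 + (w + ((5/(-1))*6)*1)²/7 = -3/7 + (w + ((5*(-1))*6)*1)²/7 = -3/7 + (w - 5*6*1)²/7 = -3/7 + (w - 30*1)²/7 = -3/7 + (w - 30)²/7 = -3/7 + (-30 + w)²/7)
m*X(-5) = 11*(-3/7 + (-30 - 5)²/7) = 11*(-3/7 + (⅐)*(-35)²) = 11*(-3/7 + (⅐)*1225) = 11*(-3/7 + 175) = 11*(1222/7) = 13442/7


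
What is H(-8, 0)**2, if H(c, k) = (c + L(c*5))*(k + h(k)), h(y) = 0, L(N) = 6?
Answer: 0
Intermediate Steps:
H(c, k) = k*(6 + c) (H(c, k) = (c + 6)*(k + 0) = (6 + c)*k = k*(6 + c))
H(-8, 0)**2 = (0*(6 - 8))**2 = (0*(-2))**2 = 0**2 = 0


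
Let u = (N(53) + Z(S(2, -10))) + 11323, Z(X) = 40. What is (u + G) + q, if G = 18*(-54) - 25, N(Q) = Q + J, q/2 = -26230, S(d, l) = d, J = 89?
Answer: -41952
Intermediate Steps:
q = -52460 (q = 2*(-26230) = -52460)
N(Q) = 89 + Q (N(Q) = Q + 89 = 89 + Q)
G = -997 (G = -972 - 25 = -997)
u = 11505 (u = ((89 + 53) + 40) + 11323 = (142 + 40) + 11323 = 182 + 11323 = 11505)
(u + G) + q = (11505 - 997) - 52460 = 10508 - 52460 = -41952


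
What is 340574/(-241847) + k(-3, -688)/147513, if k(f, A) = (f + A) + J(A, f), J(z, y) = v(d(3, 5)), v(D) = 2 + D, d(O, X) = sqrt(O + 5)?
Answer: -50405725045/35675576511 + 2*sqrt(2)/147513 ≈ -1.4129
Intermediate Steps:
d(O, X) = sqrt(5 + O)
J(z, y) = 2 + 2*sqrt(2) (J(z, y) = 2 + sqrt(5 + 3) = 2 + sqrt(8) = 2 + 2*sqrt(2))
k(f, A) = 2 + A + f + 2*sqrt(2) (k(f, A) = (f + A) + (2 + 2*sqrt(2)) = (A + f) + (2 + 2*sqrt(2)) = 2 + A + f + 2*sqrt(2))
340574/(-241847) + k(-3, -688)/147513 = 340574/(-241847) + (2 - 688 - 3 + 2*sqrt(2))/147513 = 340574*(-1/241847) + (-689 + 2*sqrt(2))*(1/147513) = -340574/241847 + (-689/147513 + 2*sqrt(2)/147513) = -50405725045/35675576511 + 2*sqrt(2)/147513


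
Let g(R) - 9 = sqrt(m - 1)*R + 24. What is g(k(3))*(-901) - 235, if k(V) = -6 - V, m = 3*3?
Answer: -29968 + 16218*sqrt(2) ≈ -7032.3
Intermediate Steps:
m = 9
g(R) = 33 + 2*R*sqrt(2) (g(R) = 9 + (sqrt(9 - 1)*R + 24) = 9 + (sqrt(8)*R + 24) = 9 + ((2*sqrt(2))*R + 24) = 9 + (2*R*sqrt(2) + 24) = 9 + (24 + 2*R*sqrt(2)) = 33 + 2*R*sqrt(2))
g(k(3))*(-901) - 235 = (33 + 2*(-6 - 1*3)*sqrt(2))*(-901) - 235 = (33 + 2*(-6 - 3)*sqrt(2))*(-901) - 235 = (33 + 2*(-9)*sqrt(2))*(-901) - 235 = (33 - 18*sqrt(2))*(-901) - 235 = (-29733 + 16218*sqrt(2)) - 235 = -29968 + 16218*sqrt(2)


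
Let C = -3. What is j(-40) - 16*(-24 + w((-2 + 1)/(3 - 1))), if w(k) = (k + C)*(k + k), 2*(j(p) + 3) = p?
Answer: 305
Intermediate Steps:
j(p) = -3 + p/2
w(k) = 2*k*(-3 + k) (w(k) = (k - 3)*(k + k) = (-3 + k)*(2*k) = 2*k*(-3 + k))
j(-40) - 16*(-24 + w((-2 + 1)/(3 - 1))) = (-3 + (1/2)*(-40)) - 16*(-24 + 2*((-2 + 1)/(3 - 1))*(-3 + (-2 + 1)/(3 - 1))) = (-3 - 20) - 16*(-24 + 2*(-1/2)*(-3 - 1/2)) = -23 - 16*(-24 + 2*(-1*1/2)*(-3 - 1*1/2)) = -23 - 16*(-24 + 2*(-1/2)*(-3 - 1/2)) = -23 - 16*(-24 + 2*(-1/2)*(-7/2)) = -23 - 16*(-24 + 7/2) = -23 - 16*(-41/2) = -23 + 328 = 305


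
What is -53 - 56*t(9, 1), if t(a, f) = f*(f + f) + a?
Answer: -669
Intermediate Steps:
t(a, f) = a + 2*f**2 (t(a, f) = f*(2*f) + a = 2*f**2 + a = a + 2*f**2)
-53 - 56*t(9, 1) = -53 - 56*(9 + 2*1**2) = -53 - 56*(9 + 2*1) = -53 - 56*(9 + 2) = -53 - 56*11 = -53 - 616 = -669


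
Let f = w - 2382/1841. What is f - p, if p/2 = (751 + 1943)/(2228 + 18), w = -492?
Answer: -1024816596/2067443 ≈ -495.69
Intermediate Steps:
f = -908154/1841 (f = -492 - 2382/1841 = -908154/1841 ≈ -493.29)
p = 2694/1123 (p = 2*((751 + 1943)/(2228 + 18)) = 2*(2694/2246) = 2*(2694*(1/2246)) = 2*(1347/1123) = 2694/1123 ≈ 2.3989)
f - p = -908154/1841 - 1*2694/1123 = -908154/1841 - 2694/1123 = -1024816596/2067443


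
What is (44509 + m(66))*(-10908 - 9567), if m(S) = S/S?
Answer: -911342250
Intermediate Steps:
m(S) = 1
(44509 + m(66))*(-10908 - 9567) = (44509 + 1)*(-10908 - 9567) = 44510*(-20475) = -911342250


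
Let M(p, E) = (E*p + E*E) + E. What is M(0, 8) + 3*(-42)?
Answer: -54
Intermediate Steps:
M(p, E) = E + E**2 + E*p (M(p, E) = (E*p + E**2) + E = (E**2 + E*p) + E = E + E**2 + E*p)
M(0, 8) + 3*(-42) = 8*(1 + 8 + 0) + 3*(-42) = 8*9 - 126 = 72 - 126 = -54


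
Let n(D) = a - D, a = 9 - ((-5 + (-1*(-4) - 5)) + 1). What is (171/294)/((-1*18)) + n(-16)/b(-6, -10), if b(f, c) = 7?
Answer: 2501/588 ≈ 4.2534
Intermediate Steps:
a = 14 (a = 9 - ((-5 + (4 - 5)) + 1) = 9 - ((-5 - 1) + 1) = 9 - (-6 + 1) = 9 - 1*(-5) = 9 + 5 = 14)
n(D) = 14 - D
(171/294)/((-1*18)) + n(-16)/b(-6, -10) = (171/294)/((-1*18)) + (14 - 1*(-16))/7 = (171*(1/294))/(-18) + (14 + 16)*(⅐) = (57/98)*(-1/18) + 30*(⅐) = -19/588 + 30/7 = 2501/588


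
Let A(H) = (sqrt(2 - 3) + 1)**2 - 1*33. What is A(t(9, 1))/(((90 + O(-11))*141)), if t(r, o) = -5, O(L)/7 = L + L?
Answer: 11/3008 - I/4512 ≈ 0.0036569 - 0.00022163*I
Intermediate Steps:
O(L) = 14*L (O(L) = 7*(L + L) = 7*(2*L) = 14*L)
A(H) = -33 + (1 + I)**2 (A(H) = (sqrt(-1) + 1)**2 - 33 = (I + 1)**2 - 33 = (1 + I)**2 - 33 = -33 + (1 + I)**2)
A(t(9, 1))/(((90 + O(-11))*141)) = (-33 + 2*I)/(((90 + 14*(-11))*141)) = (-33 + 2*I)/(((90 - 154)*141)) = (-33 + 2*I)/((-64*141)) = (-33 + 2*I)/(-9024) = (-33 + 2*I)*(-1/9024) = 11/3008 - I/4512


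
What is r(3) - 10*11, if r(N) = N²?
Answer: -101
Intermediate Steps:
r(3) - 10*11 = 3² - 10*11 = 9 - 110 = -101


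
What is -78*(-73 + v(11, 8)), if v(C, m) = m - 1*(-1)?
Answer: 4992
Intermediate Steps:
v(C, m) = 1 + m (v(C, m) = m + 1 = 1 + m)
-78*(-73 + v(11, 8)) = -78*(-73 + (1 + 8)) = -78*(-73 + 9) = -78*(-64) = 4992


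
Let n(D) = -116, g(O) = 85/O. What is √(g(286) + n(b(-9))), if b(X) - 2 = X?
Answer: I*√9464026/286 ≈ 10.757*I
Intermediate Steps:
b(X) = 2 + X
√(g(286) + n(b(-9))) = √(85/286 - 116) = √(-33091/286) = I*√9464026/286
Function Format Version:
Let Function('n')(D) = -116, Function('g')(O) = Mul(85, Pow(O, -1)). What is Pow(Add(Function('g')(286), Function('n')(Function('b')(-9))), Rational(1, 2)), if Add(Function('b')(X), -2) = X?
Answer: Mul(Rational(1, 286), I, Pow(9464026, Rational(1, 2))) ≈ Mul(10.757, I)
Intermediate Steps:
Function('b')(X) = Add(2, X)
Pow(Add(Function('g')(286), Function('n')(Function('b')(-9))), Rational(1, 2)) = Pow(Add(Mul(85, Pow(286, -1)), -116), Rational(1, 2)) = Pow(Add(Mul(85, Rational(1, 286)), -116), Rational(1, 2)) = Pow(Add(Rational(85, 286), -116), Rational(1, 2)) = Pow(Rational(-33091, 286), Rational(1, 2)) = Mul(Rational(1, 286), I, Pow(9464026, Rational(1, 2)))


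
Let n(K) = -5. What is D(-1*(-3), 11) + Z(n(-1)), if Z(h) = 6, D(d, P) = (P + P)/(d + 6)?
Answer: 76/9 ≈ 8.4444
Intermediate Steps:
D(d, P) = 2*P/(6 + d) (D(d, P) = (2*P)/(6 + d) = 2*P/(6 + d))
D(-1*(-3), 11) + Z(n(-1)) = 2*11/(6 - 1*(-3)) + 6 = 2*11/(6 + 3) + 6 = 2*11/9 + 6 = 2*11*(1/9) + 6 = 22/9 + 6 = 76/9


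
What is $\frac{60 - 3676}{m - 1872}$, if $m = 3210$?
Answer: $- \frac{1808}{669} \approx -2.7025$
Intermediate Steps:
$\frac{60 - 3676}{m - 1872} = \frac{60 - 3676}{3210 - 1872} = - \frac{3616}{1338} = \left(-3616\right) \frac{1}{1338} = - \frac{1808}{669}$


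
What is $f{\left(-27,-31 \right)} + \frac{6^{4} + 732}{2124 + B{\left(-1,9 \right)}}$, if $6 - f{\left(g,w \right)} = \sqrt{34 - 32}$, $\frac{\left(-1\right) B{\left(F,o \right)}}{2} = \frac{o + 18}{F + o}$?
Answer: $\frac{19642}{2823} - \sqrt{2} \approx 5.5436$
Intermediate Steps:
$B{\left(F,o \right)} = - \frac{2 \left(18 + o\right)}{F + o}$ ($B{\left(F,o \right)} = - 2 \frac{o + 18}{F + o} = - 2 \frac{18 + o}{F + o} = - \frac{2 \left(18 + o\right)}{F + o}$)
$f{\left(g,w \right)} = 6 - \sqrt{2}$ ($f{\left(g,w \right)} = 6 - \sqrt{34 - 32} = 6 - \sqrt{2}$)
$f{\left(-27,-31 \right)} + \frac{6^{4} + 732}{2124 + B{\left(-1,9 \right)}} = \left(6 - \sqrt{2}\right) + \frac{6^{4} + 732}{2124 + \frac{2 \left(-18 - 9\right)}{-1 + 9}} = \left(6 - \sqrt{2}\right) + \frac{1296 + 732}{2124 + \frac{2 \left(-18 - 9\right)}{8}} = \left(6 - \sqrt{2}\right) + \frac{2028}{2124 + 2 \cdot \frac{1}{8} \left(-27\right)} = \left(6 - \sqrt{2}\right) + \frac{2028}{2124 - \frac{27}{4}} = \left(6 - \sqrt{2}\right) + \frac{2028}{\frac{8469}{4}} = \left(6 - \sqrt{2}\right) + 2028 \cdot \frac{4}{8469} = \left(6 - \sqrt{2}\right) + \frac{2704}{2823} = \frac{19642}{2823} - \sqrt{2}$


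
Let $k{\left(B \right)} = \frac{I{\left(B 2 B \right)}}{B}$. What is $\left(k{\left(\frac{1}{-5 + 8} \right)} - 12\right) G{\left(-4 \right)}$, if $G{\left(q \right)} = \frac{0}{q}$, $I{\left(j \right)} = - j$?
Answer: $0$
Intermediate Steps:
$k{\left(B \right)} = - 2 B$ ($k{\left(B \right)} = \frac{\left(-1\right) B 2 B}{B} = \frac{\left(-1\right) 2 B B}{B} = \frac{\left(-1\right) 2 B^{2}}{B} = \frac{\left(-2\right) B^{2}}{B} = - 2 B$)
$G{\left(q \right)} = 0$
$\left(k{\left(\frac{1}{-5 + 8} \right)} - 12\right) G{\left(-4 \right)} = \left(- \frac{2}{-5 + 8} - 12\right) 0 = \left(- \frac{2}{3} - 12\right) 0 = \left(- \frac{38}{3}\right) 0 = 0$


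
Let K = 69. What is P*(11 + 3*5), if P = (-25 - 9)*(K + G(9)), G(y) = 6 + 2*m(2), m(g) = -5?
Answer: -57460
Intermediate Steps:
G(y) = -4 (G(y) = 6 + 2*(-5) = 6 - 10 = -4)
P = -2210 (P = (-25 - 9)*(69 - 4) = -34*65 = -2210)
P*(11 + 3*5) = -2210*(11 + 3*5) = -2210*(11 + 15) = -2210*26 = -57460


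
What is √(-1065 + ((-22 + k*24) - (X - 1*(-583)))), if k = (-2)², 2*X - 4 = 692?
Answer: 31*I*√2 ≈ 43.841*I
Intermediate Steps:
X = 348 (X = 2 + (½)*692 = 2 + 346 = 348)
k = 4
√(-1065 + ((-22 + k*24) - (X - 1*(-583)))) = √(-1065 + ((-22 + 4*24) - (348 - 1*(-583)))) = √(-1065 + ((-22 + 96) - (348 + 583))) = √(-1065 + (74 - 1*931)) = √(-1065 + (74 - 931)) = √(-1065 - 857) = √(-1922) = 31*I*√2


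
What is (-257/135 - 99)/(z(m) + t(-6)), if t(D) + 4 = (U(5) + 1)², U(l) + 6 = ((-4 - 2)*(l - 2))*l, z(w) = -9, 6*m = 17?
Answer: -6811/608310 ≈ -0.011197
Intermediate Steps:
m = 17/6 (m = (⅙)*17 = 17/6 ≈ 2.8333)
U(l) = -6 + l*(12 - 6*l) (U(l) = -6 + ((-4 - 2)*(l - 2))*l = -6 + (-6*(-2 + l))*l = -6 + (12 - 6*l)*l = -6 + l*(12 - 6*l))
t(D) = 9021 (t(D) = -4 + ((-6 - 6*5² + 12*5) + 1)² = -4 + ((-6 - 6*25 + 60) + 1)² = -4 + ((-6 - 150 + 60) + 1)² = -4 + (-96 + 1)² = -4 + (-95)² = -4 + 9025 = 9021)
(-257/135 - 99)/(z(m) + t(-6)) = (-257/135 - 99)/(-9 + 9021) = (-257*1/135 - 99)/9012 = (-257/135 - 99)*(1/9012) = -13622/135*1/9012 = -6811/608310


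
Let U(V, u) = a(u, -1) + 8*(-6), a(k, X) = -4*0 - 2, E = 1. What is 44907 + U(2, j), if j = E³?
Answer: 44857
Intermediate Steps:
a(k, X) = -2 (a(k, X) = 0 - 2 = -2)
j = 1 (j = 1³ = 1)
U(V, u) = -50 (U(V, u) = -2 + 8*(-6) = -2 - 48 = -50)
44907 + U(2, j) = 44907 - 50 = 44857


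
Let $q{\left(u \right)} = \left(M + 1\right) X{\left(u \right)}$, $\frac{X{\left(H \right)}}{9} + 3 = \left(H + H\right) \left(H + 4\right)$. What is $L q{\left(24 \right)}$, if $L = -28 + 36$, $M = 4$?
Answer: $482760$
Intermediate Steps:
$X{\left(H \right)} = -27 + 18 H \left(4 + H\right)$ ($X{\left(H \right)} = -27 + 9 \left(H + H\right) \left(H + 4\right) = -27 + 9 \cdot 2 H \left(4 + H\right) = -27 + 18 H \left(4 + H\right)$)
$q{\left(u \right)} = -135 + 90 u^{2} + 360 u$ ($q{\left(u \right)} = \left(4 + 1\right) \left(-27 + 18 u^{2} + 72 u\right) = 5 \left(-27 + 18 u^{2} + 72 u\right) = -135 + 90 u^{2} + 360 u$)
$L = 8$
$L q{\left(24 \right)} = 8 \left(-135 + 90 \cdot 24^{2} + 360 \cdot 24\right) = 8 \left(-135 + 90 \cdot 576 + 8640\right) = 8 \left(-135 + 51840 + 8640\right) = 8 \cdot 60345 = 482760$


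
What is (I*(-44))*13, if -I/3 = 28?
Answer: 48048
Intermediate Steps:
I = -84 (I = -3*28 = -84)
(I*(-44))*13 = -84*(-44)*13 = 3696*13 = 48048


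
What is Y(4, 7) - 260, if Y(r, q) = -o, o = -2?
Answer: -258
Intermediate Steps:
Y(r, q) = 2 (Y(r, q) = -1*(-2) = 2)
Y(4, 7) - 260 = 2 - 260 = -258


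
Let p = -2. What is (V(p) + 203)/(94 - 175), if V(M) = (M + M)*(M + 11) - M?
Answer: -169/81 ≈ -2.0864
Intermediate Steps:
V(M) = -M + 2*M*(11 + M) (V(M) = (2*M)*(11 + M) - M = 2*M*(11 + M) - M = -M + 2*M*(11 + M))
(V(p) + 203)/(94 - 175) = (-2*(21 + 2*(-2)) + 203)/(94 - 175) = (-2*(21 - 4) + 203)/(-81) = (-2*17 + 203)*(-1/81) = (-34 + 203)*(-1/81) = 169*(-1/81) = -169/81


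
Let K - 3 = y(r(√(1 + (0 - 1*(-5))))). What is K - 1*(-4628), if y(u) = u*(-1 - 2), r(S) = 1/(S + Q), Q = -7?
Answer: 199154/43 + 3*√6/43 ≈ 4631.7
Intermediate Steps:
r(S) = 1/(-7 + S) (r(S) = 1/(S - 7) = 1/(-7 + S))
y(u) = -3*u (y(u) = u*(-3) = -3*u)
K = 3 - 3/(-7 + √6) (K = 3 - 3/(-7 + √(1 + (0 - 1*(-5)))) = 3 - 3/(-7 + √(1 + (0 + 5))) = 3 - 3/(-7 + √(1 + 5)) = 3 - 3/(-7 + √6) ≈ 3.6593)
K - 1*(-4628) = (150/43 + 3*√6/43) - 1*(-4628) = (150/43 + 3*√6/43) + 4628 = 199154/43 + 3*√6/43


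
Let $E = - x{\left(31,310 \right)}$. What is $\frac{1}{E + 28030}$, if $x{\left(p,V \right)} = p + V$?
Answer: $\frac{1}{27689} \approx 3.6115 \cdot 10^{-5}$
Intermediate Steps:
$x{\left(p,V \right)} = V + p$
$E = -341$ ($E = - (310 + 31) = \left(-1\right) 341 = -341$)
$\frac{1}{E + 28030} = \frac{1}{-341 + 28030} = \frac{1}{27689}$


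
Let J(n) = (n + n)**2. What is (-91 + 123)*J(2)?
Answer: 512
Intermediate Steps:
J(n) = 4*n**2 (J(n) = (2*n)**2 = 4*n**2)
(-91 + 123)*J(2) = (-91 + 123)*(4*2**2) = 32*(4*4) = 32*16 = 512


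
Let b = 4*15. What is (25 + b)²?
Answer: 7225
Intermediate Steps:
b = 60
(25 + b)² = (25 + 60)² = 85² = 7225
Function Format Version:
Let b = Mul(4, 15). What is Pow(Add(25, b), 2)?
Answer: 7225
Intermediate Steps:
b = 60
Pow(Add(25, b), 2) = Pow(Add(25, 60), 2) = Pow(85, 2) = 7225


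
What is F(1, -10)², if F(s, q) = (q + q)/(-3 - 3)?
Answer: 100/9 ≈ 11.111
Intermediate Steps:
F(s, q) = -q/3 (F(s, q) = (2*q)/(-6) = (2*q)*(-⅙) = -q/3)
F(1, -10)² = (-⅓*(-10))² = (10/3)² = 100/9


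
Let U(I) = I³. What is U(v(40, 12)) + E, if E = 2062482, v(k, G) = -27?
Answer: 2042799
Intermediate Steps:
U(v(40, 12)) + E = (-27)³ + 2062482 = -19683 + 2062482 = 2042799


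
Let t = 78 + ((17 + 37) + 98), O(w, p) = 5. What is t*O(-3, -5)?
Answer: 1150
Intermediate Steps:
t = 230 (t = 78 + (54 + 98) = 78 + 152 = 230)
t*O(-3, -5) = 230*5 = 1150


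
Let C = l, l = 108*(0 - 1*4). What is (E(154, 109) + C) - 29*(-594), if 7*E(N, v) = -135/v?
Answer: 12813687/763 ≈ 16794.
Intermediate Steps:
E(N, v) = -135/(7*v) (E(N, v) = (-135/v)/7 = -135/(7*v))
l = -432 (l = 108*(0 - 4) = 108*(-4) = -432)
C = -432
(E(154, 109) + C) - 29*(-594) = (-135/7/109 - 432) - 29*(-594) = (-135/7*1/109 - 432) + 17226 = (-135/763 - 432) + 17226 = -329751/763 + 17226 = 12813687/763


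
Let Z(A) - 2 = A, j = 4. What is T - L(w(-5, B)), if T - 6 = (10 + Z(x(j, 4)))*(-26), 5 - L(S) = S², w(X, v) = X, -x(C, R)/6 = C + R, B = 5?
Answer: 962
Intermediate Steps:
x(C, R) = -6*C - 6*R (x(C, R) = -6*(C + R) = -6*C - 6*R)
Z(A) = 2 + A
L(S) = 5 - S²
T = 942 (T = 6 + (10 + (2 + (-6*4 - 6*4)))*(-26) = 6 + (10 + (2 + (-24 - 24)))*(-26) = 6 + (10 + (2 - 48))*(-26) = 6 + (10 - 46)*(-26) = 6 - 36*(-26) = 6 + 936 = 942)
T - L(w(-5, B)) = 942 - (5 - 1*(-5)²) = 942 - (5 - 1*25) = 942 - (5 - 25) = 942 - 1*(-20) = 942 + 20 = 962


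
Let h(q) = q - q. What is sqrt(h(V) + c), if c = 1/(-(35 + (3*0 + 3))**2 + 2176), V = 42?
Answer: sqrt(183)/366 ≈ 0.036961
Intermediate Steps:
c = 1/732 (c = 1/(-(35 + (0 + 3))**2 + 2176) = 1/(-(35 + 3)**2 + 2176) = 1/(-1*38**2 + 2176) = 1/(-1*1444 + 2176) = 1/(-1444 + 2176) = 1/732 ≈ 0.0013661)
h(q) = 0
sqrt(h(V) + c) = sqrt(0 + 1/732) = sqrt(1/732) = sqrt(183)/366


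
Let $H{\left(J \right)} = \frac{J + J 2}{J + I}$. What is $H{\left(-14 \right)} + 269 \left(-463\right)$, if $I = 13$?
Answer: $-124505$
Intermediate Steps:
$H{\left(J \right)} = \frac{3 J}{13 + J}$ ($H{\left(J \right)} = \frac{J + J 2}{J + 13} = \frac{J + 2 J}{13 + J} = \frac{3 J}{13 + J}$)
$H{\left(-14 \right)} + 269 \left(-463\right) = 3 \left(-14\right) \frac{1}{13 - 14} + 269 \left(-463\right) = 3 \left(-14\right) \frac{1}{-1} - 124547 = 3 \left(-14\right) \left(-1\right) - 124547 = 42 - 124547 = -124505$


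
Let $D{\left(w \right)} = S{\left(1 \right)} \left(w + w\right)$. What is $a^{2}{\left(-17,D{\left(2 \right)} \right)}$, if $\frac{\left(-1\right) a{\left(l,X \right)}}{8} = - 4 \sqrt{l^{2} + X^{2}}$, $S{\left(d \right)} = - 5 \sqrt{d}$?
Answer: $705536$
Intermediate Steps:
$D{\left(w \right)} = - 10 w$ ($D{\left(w \right)} = - 5 \sqrt{1} \left(w + w\right) = \left(-5\right) 1 \cdot 2 w = - 5 \cdot 2 w = - 10 w$)
$a{\left(l,X \right)} = 32 \sqrt{X^{2} + l^{2}}$ ($a{\left(l,X \right)} = - 8 \left(- 4 \sqrt{l^{2} + X^{2}}\right) = - 8 \left(- 4 \sqrt{X^{2} + l^{2}}\right) = 32 \sqrt{X^{2} + l^{2}}$)
$a^{2}{\left(-17,D{\left(2 \right)} \right)} = \left(32 \sqrt{\left(\left(-10\right) 2\right)^{2} + \left(-17\right)^{2}}\right)^{2} = \left(32 \sqrt{\left(-20\right)^{2} + 289}\right)^{2} = \left(32 \sqrt{400 + 289}\right)^{2} = \left(32 \sqrt{689}\right)^{2} = 705536$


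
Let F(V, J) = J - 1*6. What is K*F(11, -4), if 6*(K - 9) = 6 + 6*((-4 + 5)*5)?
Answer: -150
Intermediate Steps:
F(V, J) = -6 + J (F(V, J) = J - 6 = -6 + J)
K = 15 (K = 9 + (6 + 6*((-4 + 5)*5))/6 = 9 + (6 + 6*(1*5))/6 = 9 + (6 + 6*5)/6 = 9 + (6 + 30)/6 = 9 + (⅙)*36 = 9 + 6 = 15)
K*F(11, -4) = 15*(-6 - 4) = 15*(-10) = -150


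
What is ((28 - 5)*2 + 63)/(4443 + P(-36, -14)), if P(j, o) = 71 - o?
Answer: 109/4528 ≈ 0.024072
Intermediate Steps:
((28 - 5)*2 + 63)/(4443 + P(-36, -14)) = ((28 - 5)*2 + 63)/(4443 + (71 - 1*(-14))) = (23*2 + 63)/(4443 + (71 + 14)) = (46 + 63)/(4443 + 85) = 109/4528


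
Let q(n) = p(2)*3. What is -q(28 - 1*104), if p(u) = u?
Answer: -6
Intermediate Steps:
q(n) = 6 (q(n) = 2*3 = 6)
-q(28 - 1*104) = -1*6 = -6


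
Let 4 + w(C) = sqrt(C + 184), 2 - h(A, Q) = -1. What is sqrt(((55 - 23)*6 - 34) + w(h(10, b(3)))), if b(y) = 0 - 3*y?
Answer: sqrt(154 + sqrt(187)) ≈ 12.949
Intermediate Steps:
b(y) = -3*y
h(A, Q) = 3 (h(A, Q) = 2 - 1*(-1) = 2 + 1 = 3)
w(C) = -4 + sqrt(184 + C) (w(C) = -4 + sqrt(C + 184) = -4 + sqrt(184 + C))
sqrt(((55 - 23)*6 - 34) + w(h(10, b(3)))) = sqrt(((55 - 23)*6 - 34) + (-4 + sqrt(184 + 3))) = sqrt((32*6 - 34) + (-4 + sqrt(187))) = sqrt((192 - 34) + (-4 + sqrt(187))) = sqrt(158 + (-4 + sqrt(187))) = sqrt(154 + sqrt(187))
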